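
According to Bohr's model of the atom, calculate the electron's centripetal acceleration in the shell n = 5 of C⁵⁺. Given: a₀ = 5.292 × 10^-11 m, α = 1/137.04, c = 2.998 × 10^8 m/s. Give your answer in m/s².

3.126 × 10^22 m/s²

r = n²a₀/Z = 2.205 × 10^-10 m, v = Zαc/n = 2.625 × 10^6 m/s
a = v²/r = (2.625 × 10^6)² / 2.205 × 10^-10 = 3.126 × 10^22 m/s²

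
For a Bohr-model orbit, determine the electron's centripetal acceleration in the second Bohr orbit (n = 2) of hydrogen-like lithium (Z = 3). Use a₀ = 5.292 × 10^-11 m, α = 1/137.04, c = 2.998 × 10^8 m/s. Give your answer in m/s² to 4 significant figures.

r = n²a₀/Z = 7.056 × 10^-11 m, v = Zαc/n = 3.282 × 10^6 m/s
a = v²/r = (3.282 × 10^6)² / 7.056 × 10^-11 = 1.526 × 10^23 m/s²

1.526 × 10^23 m/s²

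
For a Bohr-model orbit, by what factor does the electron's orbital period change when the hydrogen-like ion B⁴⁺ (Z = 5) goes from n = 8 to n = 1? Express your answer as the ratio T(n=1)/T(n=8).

1/512

T ∝ Z^-2 · n^3; with Z fixed, T ∝ n^3.
T(n=1)/T(n=8) = (1/8)^3 = 1/512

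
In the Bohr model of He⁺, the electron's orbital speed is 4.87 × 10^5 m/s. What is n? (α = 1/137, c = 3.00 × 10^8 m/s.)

v_n = Zαc/n ⇒ n = Zαc/v = 2 × 0.00730 × 3.00 × 10^8 / 4.87 × 10^5 ≈ 8.99
n = 9

9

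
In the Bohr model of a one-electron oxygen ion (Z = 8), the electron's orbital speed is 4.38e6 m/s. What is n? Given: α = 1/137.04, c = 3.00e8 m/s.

v_n = Zαc/n ⇒ n = Zαc/v = 8 × 0.00730 × 3.00e8 / 4.38e6 ≈ 4.00
n = 4

4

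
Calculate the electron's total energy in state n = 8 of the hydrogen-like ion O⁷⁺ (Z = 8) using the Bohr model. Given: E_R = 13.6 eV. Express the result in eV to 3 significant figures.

-13.6 eV

E_n = −E_R·Z²/n² = −13.6 × 8²/8² = -13.6 eV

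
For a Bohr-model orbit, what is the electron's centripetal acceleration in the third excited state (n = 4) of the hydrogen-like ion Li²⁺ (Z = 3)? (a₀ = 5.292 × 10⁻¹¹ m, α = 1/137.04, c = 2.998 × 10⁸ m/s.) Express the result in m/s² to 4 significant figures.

r = n²a₀/Z = 2.822 × 10⁻¹⁰ m, v = Zαc/n = 1.641 × 10⁶ m/s
a = v²/r = (1.641 × 10⁶)² / 2.822 × 10⁻¹⁰ = 9.538 × 10²¹ m/s²

9.538 × 10²¹ m/s²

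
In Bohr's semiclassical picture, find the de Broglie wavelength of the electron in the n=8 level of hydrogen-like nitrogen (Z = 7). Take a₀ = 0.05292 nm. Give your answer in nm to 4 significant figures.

0.3800 nm

The Bohr quantisation condition is nλ = 2πr_n.
r_n = n²a₀/Z = 0.4838 nm
λ = 2πr_n/n = 2π·0.4838/8 = 0.3800 nm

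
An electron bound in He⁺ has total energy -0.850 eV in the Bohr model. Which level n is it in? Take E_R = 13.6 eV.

8

E_n = −E_R Z²/n² ⇒ n² = E_R Z²/(−E_n) = 13.6 × 2² / 0.850 ≈ 64.00
n = 8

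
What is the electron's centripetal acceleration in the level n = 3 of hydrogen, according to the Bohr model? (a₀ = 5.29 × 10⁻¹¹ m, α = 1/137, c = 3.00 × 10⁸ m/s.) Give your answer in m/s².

1.12 × 10²¹ m/s²

r = n²a₀/Z = 4.76 × 10⁻¹⁰ m, v = Zαc/n = 7.30 × 10⁵ m/s
a = v²/r = (7.30 × 10⁵)² / 4.76 × 10⁻¹⁰ = 1.12 × 10²¹ m/s²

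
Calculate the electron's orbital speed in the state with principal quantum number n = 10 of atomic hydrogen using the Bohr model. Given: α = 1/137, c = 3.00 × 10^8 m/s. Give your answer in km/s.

219 km/s

v_n = Zαc/n = 1 × 0.00730 × 3.00 × 10^8 / 10
    = 219 km/s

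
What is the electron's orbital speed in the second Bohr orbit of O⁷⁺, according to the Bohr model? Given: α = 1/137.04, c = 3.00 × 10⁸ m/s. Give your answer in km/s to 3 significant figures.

v_n = Zαc/n = 8 × 0.00730 × 3.00 × 10⁸ / 2
    = 8760 km/s

8760 km/s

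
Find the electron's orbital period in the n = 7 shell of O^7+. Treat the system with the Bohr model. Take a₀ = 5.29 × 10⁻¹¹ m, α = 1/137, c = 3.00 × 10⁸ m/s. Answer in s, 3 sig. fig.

8.13 × 10⁻¹⁶ s

r = n²a₀/Z = 7²·5.29 × 10⁻¹¹/8 = 3.24 × 10⁻¹⁰ m
v = Zαc/n = 8·0.00730·3.00 × 10⁸/7 = 2.50 × 10⁶ m/s
T = 2πr/v = 8.13 × 10⁻¹⁶ s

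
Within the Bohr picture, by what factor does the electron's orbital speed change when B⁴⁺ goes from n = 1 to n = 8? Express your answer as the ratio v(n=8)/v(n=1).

1/8

v ∝ Z^1 · n^-1; with Z fixed, v ∝ n^-1.
v(n=8)/v(n=1) = (8/1)^-1 = 1/8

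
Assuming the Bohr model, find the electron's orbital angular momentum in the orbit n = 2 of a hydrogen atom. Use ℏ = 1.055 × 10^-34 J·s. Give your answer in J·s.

L_n = nℏ = 2 × 1.055 × 10^-34 = 2.110 × 10^-34 J·s

2.110 × 10^-34 J·s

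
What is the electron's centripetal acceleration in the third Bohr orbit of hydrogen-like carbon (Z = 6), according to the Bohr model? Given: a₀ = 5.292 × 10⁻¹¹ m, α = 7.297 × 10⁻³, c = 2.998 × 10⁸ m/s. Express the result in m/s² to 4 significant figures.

r = n²a₀/Z = 7.938 × 10⁻¹¹ m, v = Zαc/n = 4.375 × 10⁶ m/s
a = v²/r = (4.375 × 10⁶)² / 7.938 × 10⁻¹¹ = 2.412 × 10²³ m/s²

2.412 × 10²³ m/s²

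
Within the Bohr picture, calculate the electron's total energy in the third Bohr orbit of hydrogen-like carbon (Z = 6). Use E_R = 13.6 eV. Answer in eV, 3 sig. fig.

-54.4 eV

E_n = −E_R·Z²/n² = −13.6 × 6²/3² = -54.4 eV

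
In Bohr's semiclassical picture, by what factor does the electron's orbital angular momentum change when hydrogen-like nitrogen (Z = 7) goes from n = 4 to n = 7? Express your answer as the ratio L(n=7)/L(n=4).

7/4

L = nℏ depends only on n, so L ∝ n.
L(n=7)/L(n=4) = (7/4)^1 = 7/4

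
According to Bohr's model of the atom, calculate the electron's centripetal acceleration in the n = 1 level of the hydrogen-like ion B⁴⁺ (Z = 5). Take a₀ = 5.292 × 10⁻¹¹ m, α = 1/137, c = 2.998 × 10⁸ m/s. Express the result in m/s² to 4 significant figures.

r = n²a₀/Z = 1.058 × 10⁻¹¹ m, v = Zαc/n = 1.094 × 10⁷ m/s
a = v²/r = (1.094 × 10⁷)² / 1.058 × 10⁻¹¹ = 1.131 × 10²⁵ m/s²

1.131 × 10²⁵ m/s²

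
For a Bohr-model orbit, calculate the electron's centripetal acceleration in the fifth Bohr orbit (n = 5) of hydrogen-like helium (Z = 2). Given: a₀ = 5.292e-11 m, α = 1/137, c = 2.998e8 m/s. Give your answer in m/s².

1.158e21 m/s²

r = n²a₀/Z = 6.615e-10 m, v = Zαc/n = 8.753e5 m/s
a = v²/r = (8.753e5)² / 6.615e-10 = 1.158e21 m/s²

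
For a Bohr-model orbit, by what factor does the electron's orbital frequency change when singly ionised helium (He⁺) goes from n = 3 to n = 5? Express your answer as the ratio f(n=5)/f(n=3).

27/125

f ∝ Z^2 · n^-3; with Z fixed, f ∝ n^-3.
f(n=5)/f(n=3) = (5/3)^-3 = 27/125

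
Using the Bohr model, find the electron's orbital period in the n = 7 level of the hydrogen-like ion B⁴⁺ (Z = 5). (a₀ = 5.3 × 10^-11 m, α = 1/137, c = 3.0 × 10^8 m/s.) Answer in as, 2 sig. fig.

2100 as

r = n²a₀/Z = 7²·5.3 × 10^-11/5 = 5.2 × 10^-10 m
v = Zαc/n = 5·0.0073·3.0 × 10^8/7 = 1.6 × 10^6 m/s
T = 2πr/v = 2.1 × 10^-15 s = 2100 as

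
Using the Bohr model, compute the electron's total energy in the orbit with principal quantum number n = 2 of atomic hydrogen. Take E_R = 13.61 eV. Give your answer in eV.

E_n = −E_R·Z²/n² = −13.61 × 1²/2² = -3.402 eV

-3.402 eV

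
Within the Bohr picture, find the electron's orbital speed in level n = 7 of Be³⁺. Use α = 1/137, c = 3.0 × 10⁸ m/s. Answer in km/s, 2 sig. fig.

v_n = Zαc/n = 4 × 0.0073 × 3.0 × 10⁸ / 7
    = 1300 km/s

1300 km/s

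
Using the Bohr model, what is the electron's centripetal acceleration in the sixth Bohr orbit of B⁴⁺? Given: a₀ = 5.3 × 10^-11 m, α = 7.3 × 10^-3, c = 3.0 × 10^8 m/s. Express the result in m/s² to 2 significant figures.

r = n²a₀/Z = 3.8 × 10^-10 m, v = Zαc/n = 1.8 × 10^6 m/s
a = v²/r = (1.8 × 10^6)² / 3.8 × 10^-10 = 8.7 × 10^21 m/s²

8.7 × 10^21 m/s²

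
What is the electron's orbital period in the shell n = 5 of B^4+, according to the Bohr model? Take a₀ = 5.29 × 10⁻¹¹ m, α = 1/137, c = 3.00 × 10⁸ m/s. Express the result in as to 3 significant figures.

r = n²a₀/Z = 5²·5.29 × 10⁻¹¹/5 = 2.64 × 10⁻¹⁰ m
v = Zαc/n = 5·0.00730·3.00 × 10⁸/5 = 2.19 × 10⁶ m/s
T = 2πr/v = 7.59 × 10⁻¹⁶ s = 759 as

759 as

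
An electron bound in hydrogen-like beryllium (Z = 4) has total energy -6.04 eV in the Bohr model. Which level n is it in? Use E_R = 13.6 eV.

6

E_n = −E_R Z²/n² ⇒ n² = E_R Z²/(−E_n) = 13.6 × 4² / 6.04 ≈ 36.03
n = 6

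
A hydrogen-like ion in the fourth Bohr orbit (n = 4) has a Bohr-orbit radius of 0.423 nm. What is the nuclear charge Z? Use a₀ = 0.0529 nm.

2

r_n = n²a₀/Z ⇒ Z = n²a₀/r = 4² × 0.0529 / 0.423 ≈ 2.00
Z = 2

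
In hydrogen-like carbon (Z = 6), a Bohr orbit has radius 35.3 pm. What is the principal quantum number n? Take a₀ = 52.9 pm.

r_n = n²a₀/Z ⇒ n² = rZ/a₀ = 35.3 × 6 / 52.9 ≈ 4.00
n = 2

2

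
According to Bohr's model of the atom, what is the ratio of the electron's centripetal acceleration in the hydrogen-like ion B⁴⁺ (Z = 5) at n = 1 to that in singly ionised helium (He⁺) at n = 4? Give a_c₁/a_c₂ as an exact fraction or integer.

a_c ∝ Z^3 · n^-4
a_c₁/a_c₂ = (5/2)^3 · (1/4)^-4 = 4000

4000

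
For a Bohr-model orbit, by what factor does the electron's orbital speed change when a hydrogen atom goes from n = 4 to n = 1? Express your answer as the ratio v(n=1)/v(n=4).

v ∝ Z^1 · n^-1; with Z fixed, v ∝ n^-1.
v(n=1)/v(n=4) = (1/4)^-1 = 4

4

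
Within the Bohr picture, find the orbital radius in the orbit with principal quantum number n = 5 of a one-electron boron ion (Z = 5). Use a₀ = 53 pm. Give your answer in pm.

260 pm

r_n = n²a₀/Z = 5² × 53 / 5
    = 25 × 53 / 5 = 260 pm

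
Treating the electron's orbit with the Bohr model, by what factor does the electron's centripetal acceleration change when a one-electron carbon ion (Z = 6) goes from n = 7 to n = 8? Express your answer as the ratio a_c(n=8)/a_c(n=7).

2401/4096

a_c ∝ Z^3 · n^-4; with Z fixed, a_c ∝ n^-4.
a_c(n=8)/a_c(n=7) = (8/7)^-4 = 2401/4096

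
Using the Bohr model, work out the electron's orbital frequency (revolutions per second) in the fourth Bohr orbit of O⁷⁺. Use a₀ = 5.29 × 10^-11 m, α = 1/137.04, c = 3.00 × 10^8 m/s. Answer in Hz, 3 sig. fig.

r = n²a₀/Z = 1.06 × 10^-10 m, v = Zαc/n = 4.38 × 10^6 m/s
f = v/(2πr) = 6.59 × 10^15 Hz

6.59 × 10^15 Hz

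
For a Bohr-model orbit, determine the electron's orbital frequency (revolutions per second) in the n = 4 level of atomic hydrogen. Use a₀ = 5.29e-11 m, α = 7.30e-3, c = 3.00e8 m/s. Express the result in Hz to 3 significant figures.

1.03e14 Hz

r = n²a₀/Z = 8.46e-10 m, v = Zαc/n = 5.47e5 m/s
f = v/(2πr) = 1.03e14 Hz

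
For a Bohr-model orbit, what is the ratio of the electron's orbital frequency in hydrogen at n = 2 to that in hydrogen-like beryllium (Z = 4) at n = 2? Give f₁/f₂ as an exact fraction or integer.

1/16

f ∝ Z^2 · n^-3
f₁/f₂ = (1/4)^2 · (2/2)^-3 = 1/16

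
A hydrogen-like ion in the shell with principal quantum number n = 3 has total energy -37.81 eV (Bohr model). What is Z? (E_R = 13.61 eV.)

5

E_n = −E_R Z²/n² ⇒ Z² = −E_n n²/E_R = 37.81 × 3² / 13.61 ≈ 25.00
Z = 5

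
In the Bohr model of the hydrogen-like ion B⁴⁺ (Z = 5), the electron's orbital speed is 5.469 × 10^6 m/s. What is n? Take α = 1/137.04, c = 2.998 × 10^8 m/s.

v_n = Zαc/n ⇒ n = Zαc/v = 5 × 0.007297 × 2.998 × 10^8 / 5.469 × 10^6 ≈ 2.00
n = 2

2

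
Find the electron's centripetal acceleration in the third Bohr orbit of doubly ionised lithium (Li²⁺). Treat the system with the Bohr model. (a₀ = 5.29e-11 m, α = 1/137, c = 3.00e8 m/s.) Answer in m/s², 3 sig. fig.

3.02e22 m/s²

r = n²a₀/Z = 1.59e-10 m, v = Zαc/n = 2.19e6 m/s
a = v²/r = (2.19e6)² / 1.59e-10 = 3.02e22 m/s²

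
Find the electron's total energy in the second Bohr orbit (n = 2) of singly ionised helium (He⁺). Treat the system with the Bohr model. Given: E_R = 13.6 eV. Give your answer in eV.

-13.6 eV

E_n = −E_R·Z²/n² = −13.6 × 2²/2² = -13.6 eV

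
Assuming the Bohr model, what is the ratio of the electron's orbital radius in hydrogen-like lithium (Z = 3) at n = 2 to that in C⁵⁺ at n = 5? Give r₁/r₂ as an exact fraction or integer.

8/25

r ∝ Z^-1 · n^2
r₁/r₂ = (3/6)^-1 · (2/5)^2 = 8/25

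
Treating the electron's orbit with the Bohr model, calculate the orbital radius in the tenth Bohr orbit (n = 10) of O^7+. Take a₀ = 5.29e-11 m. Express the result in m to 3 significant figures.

r_n = n²a₀/Z = 10² × 5.29e-11 / 8
    = 100 × 5.29e-11 / 8 = 6.61e-10 m

6.61e-10 m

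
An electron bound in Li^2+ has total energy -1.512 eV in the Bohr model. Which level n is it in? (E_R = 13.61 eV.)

9

E_n = −E_R Z²/n² ⇒ n² = E_R Z²/(−E_n) = 13.61 × 3² / 1.512 ≈ 81.01
n = 9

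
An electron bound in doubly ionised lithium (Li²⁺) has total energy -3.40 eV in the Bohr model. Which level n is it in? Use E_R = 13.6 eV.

6

E_n = −E_R Z²/n² ⇒ n² = E_R Z²/(−E_n) = 13.6 × 3² / 3.40 ≈ 36.00
n = 6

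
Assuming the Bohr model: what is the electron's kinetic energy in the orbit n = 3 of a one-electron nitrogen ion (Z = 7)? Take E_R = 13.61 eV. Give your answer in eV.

74.10 eV

For a Coulomb orbit the virial theorem gives K = −E_n.
E_n = −E_R·Z²/n², so K = E_R·Z²/n² = 13.61 × 7²/3² = 74.10 eV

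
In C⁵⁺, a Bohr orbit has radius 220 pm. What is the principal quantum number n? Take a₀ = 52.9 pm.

r_n = n²a₀/Z ⇒ n² = rZ/a₀ = 220 × 6 / 52.9 ≈ 24.95
n = 5

5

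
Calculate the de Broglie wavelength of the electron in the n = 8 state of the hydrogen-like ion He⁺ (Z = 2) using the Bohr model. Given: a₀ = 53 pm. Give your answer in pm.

The Bohr quantisation condition is nλ = 2πr_n.
r_n = n²a₀/Z = 1700 pm
λ = 2πr_n/n = 2π·1700/8 = 1300 pm

1300 pm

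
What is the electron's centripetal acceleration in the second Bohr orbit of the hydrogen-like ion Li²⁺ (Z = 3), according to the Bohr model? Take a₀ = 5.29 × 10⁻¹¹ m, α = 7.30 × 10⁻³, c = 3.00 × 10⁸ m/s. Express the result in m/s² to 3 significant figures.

r = n²a₀/Z = 7.05 × 10⁻¹¹ m, v = Zαc/n = 3.29 × 10⁶ m/s
a = v²/r = (3.29 × 10⁶)² / 7.05 × 10⁻¹¹ = 1.53 × 10²³ m/s²

1.53 × 10²³ m/s²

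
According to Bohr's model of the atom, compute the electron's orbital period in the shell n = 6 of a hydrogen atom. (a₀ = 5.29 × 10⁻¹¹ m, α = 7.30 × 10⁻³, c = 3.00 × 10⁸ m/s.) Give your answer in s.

r = n²a₀/Z = 6²·5.29 × 10⁻¹¹/1 = 1.90 × 10⁻⁹ m
v = Zαc/n = 1·0.00730·3.00 × 10⁸/6 = 3.65 × 10⁵ m/s
T = 2πr/v = 3.28 × 10⁻¹⁴ s

3.28 × 10⁻¹⁴ s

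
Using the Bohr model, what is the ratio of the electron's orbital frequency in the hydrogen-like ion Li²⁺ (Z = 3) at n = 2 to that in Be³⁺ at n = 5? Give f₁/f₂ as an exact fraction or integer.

1125/128

f ∝ Z^2 · n^-3
f₁/f₂ = (3/4)^2 · (2/5)^-3 = 1125/128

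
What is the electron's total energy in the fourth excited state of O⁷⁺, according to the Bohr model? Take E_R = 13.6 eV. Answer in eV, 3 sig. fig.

E_n = −E_R·Z²/n² = −13.6 × 8²/5² = -34.8 eV

-34.8 eV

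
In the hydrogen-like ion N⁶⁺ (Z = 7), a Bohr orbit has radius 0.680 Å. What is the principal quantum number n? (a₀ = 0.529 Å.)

3

r_n = n²a₀/Z ⇒ n² = rZ/a₀ = 0.680 × 7 / 0.529 ≈ 9.00
n = 3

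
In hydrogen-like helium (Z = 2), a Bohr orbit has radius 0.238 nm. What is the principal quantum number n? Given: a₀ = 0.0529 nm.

3

r_n = n²a₀/Z ⇒ n² = rZ/a₀ = 0.238 × 2 / 0.0529 ≈ 9.00
n = 3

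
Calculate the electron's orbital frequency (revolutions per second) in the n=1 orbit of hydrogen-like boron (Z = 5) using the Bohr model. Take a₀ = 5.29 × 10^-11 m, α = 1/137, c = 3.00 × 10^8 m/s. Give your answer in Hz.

1.65 × 10^17 Hz

r = n²a₀/Z = 1.06 × 10^-11 m, v = Zαc/n = 1.09 × 10^7 m/s
f = v/(2πr) = 1.65 × 10^17 Hz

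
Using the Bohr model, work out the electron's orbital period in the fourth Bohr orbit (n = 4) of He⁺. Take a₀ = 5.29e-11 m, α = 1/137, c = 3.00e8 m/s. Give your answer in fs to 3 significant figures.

2.43 fs

r = n²a₀/Z = 4²·5.29e-11/2 = 4.23e-10 m
v = Zαc/n = 2·0.00730·3.00e8/4 = 1.09e6 m/s
T = 2πr/v = 2.43e-15 s = 2.43 fs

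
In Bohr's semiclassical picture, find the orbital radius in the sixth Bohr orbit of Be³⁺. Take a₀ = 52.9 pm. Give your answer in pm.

r_n = n²a₀/Z = 6² × 52.9 / 4
    = 36 × 52.9 / 4 = 476 pm

476 pm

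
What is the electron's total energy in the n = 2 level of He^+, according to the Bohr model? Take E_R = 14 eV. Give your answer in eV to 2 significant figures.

-14 eV

E_n = −E_R·Z²/n² = −14 × 2²/2² = -14 eV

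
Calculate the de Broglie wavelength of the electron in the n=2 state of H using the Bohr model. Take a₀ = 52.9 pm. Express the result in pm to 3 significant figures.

665 pm

The Bohr quantisation condition is nλ = 2πr_n.
r_n = n²a₀/Z = 212 pm
λ = 2πr_n/n = 2π·212/2 = 665 pm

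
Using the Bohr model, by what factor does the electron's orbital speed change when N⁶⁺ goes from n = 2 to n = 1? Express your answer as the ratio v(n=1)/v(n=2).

2

v ∝ Z^1 · n^-1; with Z fixed, v ∝ n^-1.
v(n=1)/v(n=2) = (1/2)^-1 = 2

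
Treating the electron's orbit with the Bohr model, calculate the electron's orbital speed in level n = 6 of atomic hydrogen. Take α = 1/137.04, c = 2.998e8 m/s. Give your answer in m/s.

3.646e5 m/s

v_n = Zαc/n = 1 × 0.007297 × 2.998e8 / 6
    = 3.646e5 m/s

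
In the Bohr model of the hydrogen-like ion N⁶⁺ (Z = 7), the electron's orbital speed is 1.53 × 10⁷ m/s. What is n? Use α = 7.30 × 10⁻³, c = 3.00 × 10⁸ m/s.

v_n = Zαc/n ⇒ n = Zαc/v = 7 × 0.00730 × 3.00 × 10⁸ / 1.53 × 10⁷ ≈ 1.00
n = 1

1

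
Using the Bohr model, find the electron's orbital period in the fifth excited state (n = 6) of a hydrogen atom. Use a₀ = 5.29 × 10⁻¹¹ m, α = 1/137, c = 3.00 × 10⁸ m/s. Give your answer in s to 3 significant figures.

r = n²a₀/Z = 6²·5.29 × 10⁻¹¹/1 = 1.90 × 10⁻⁹ m
v = Zαc/n = 1·0.00730·3.00 × 10⁸/6 = 3.65 × 10⁵ m/s
T = 2πr/v = 3.28 × 10⁻¹⁴ s

3.28 × 10⁻¹⁴ s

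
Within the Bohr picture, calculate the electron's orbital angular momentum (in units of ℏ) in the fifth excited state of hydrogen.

L_n = nℏ, so L/ℏ = n = 6.

6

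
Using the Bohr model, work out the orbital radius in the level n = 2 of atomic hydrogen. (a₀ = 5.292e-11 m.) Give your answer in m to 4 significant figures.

r_n = n²a₀/Z = 2² × 5.292e-11 / 1
    = 4 × 5.292e-11 / 1 = 2.117e-10 m

2.117e-10 m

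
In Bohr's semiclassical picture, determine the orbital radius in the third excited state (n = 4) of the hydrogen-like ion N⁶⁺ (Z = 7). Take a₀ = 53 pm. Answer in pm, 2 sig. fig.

120 pm

r_n = n²a₀/Z = 4² × 53 / 7
    = 16 × 53 / 7 = 120 pm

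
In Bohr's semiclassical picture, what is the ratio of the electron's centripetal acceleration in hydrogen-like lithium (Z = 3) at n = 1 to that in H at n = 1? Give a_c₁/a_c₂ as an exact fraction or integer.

a_c ∝ Z^3 · n^-4
a_c₁/a_c₂ = (3/1)^3 · (1/1)^-4 = 27

27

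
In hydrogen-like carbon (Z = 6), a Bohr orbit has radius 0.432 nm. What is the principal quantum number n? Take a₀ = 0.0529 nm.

r_n = n²a₀/Z ⇒ n² = rZ/a₀ = 0.432 × 6 / 0.0529 ≈ 49.00
n = 7

7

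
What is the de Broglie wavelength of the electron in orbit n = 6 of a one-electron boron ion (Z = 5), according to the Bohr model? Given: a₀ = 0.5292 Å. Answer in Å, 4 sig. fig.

3.990 Å

The Bohr quantisation condition is nλ = 2πr_n.
r_n = n²a₀/Z = 3.810 Å
λ = 2πr_n/n = 2π·3.810/6 = 3.990 Å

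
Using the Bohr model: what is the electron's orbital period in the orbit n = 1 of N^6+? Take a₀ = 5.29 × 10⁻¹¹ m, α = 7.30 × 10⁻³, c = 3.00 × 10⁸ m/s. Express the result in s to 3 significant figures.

3.10 × 10⁻¹⁸ s

r = n²a₀/Z = 1²·5.29 × 10⁻¹¹/7 = 7.56 × 10⁻¹² m
v = Zαc/n = 7·0.00730·3.00 × 10⁸/1 = 1.53 × 10⁷ m/s
T = 2πr/v = 3.10 × 10⁻¹⁸ s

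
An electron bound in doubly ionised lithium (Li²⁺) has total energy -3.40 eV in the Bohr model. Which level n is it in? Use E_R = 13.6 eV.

6

E_n = −E_R Z²/n² ⇒ n² = E_R Z²/(−E_n) = 13.6 × 3² / 3.40 ≈ 36.00
n = 6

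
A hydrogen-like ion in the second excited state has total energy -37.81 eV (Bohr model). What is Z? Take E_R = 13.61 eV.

E_n = −E_R Z²/n² ⇒ Z² = −E_n n²/E_R = 37.81 × 3² / 13.61 ≈ 25.00
Z = 5

5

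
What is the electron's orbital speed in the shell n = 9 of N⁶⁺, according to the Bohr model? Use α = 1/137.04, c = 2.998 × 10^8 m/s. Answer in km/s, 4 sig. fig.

1702 km/s

v_n = Zαc/n = 7 × 0.007297 × 2.998 × 10^8 / 9
    = 1702 km/s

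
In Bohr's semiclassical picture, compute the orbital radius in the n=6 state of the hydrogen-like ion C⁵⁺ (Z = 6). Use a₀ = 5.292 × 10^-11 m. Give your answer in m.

r_n = n²a₀/Z = 6² × 5.292 × 10^-11 / 6
    = 36 × 5.292 × 10^-11 / 6 = 3.175 × 10^-10 m

3.175 × 10^-10 m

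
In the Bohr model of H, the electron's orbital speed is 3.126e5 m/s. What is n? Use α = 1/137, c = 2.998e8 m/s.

v_n = Zαc/n ⇒ n = Zαc/v = 1 × 0.007299 × 2.998e8 / 3.126e5 ≈ 7.00
n = 7

7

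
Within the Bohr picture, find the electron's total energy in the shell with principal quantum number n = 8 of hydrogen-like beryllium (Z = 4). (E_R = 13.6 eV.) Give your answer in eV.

-3.40 eV

E_n = −E_R·Z²/n² = −13.6 × 4²/8² = -3.40 eV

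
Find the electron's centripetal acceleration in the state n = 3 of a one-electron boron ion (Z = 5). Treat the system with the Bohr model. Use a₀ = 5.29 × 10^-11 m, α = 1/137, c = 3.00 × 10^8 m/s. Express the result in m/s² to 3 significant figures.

r = n²a₀/Z = 9.52 × 10^-11 m, v = Zαc/n = 3.65 × 10^6 m/s
a = v²/r = (3.65 × 10^6)² / 9.52 × 10^-11 = 1.40 × 10^23 m/s²

1.40 × 10^23 m/s²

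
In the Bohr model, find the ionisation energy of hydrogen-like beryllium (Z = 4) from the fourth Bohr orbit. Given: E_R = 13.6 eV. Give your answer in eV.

E_n = −E_R·Z²/n² = −13.6 × 4²/4² eV = -13.6 eV
Ionisation energy = −E_n = 13.6 eV

13.6 eV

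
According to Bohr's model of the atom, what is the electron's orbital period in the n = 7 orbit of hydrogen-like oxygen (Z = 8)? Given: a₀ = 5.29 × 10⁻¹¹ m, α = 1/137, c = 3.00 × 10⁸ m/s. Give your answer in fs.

0.813 fs

r = n²a₀/Z = 7²·5.29 × 10⁻¹¹/8 = 3.24 × 10⁻¹⁰ m
v = Zαc/n = 8·0.00730·3.00 × 10⁸/7 = 2.50 × 10⁶ m/s
T = 2πr/v = 8.13 × 10⁻¹⁶ s = 0.813 fs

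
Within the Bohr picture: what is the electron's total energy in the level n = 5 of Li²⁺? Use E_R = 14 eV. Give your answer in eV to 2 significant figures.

-5.0 eV

E_n = −E_R·Z²/n² = −14 × 3²/5² = -5.0 eV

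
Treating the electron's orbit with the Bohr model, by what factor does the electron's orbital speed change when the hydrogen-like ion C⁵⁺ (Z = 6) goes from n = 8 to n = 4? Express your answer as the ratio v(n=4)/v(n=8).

v ∝ Z^1 · n^-1; with Z fixed, v ∝ n^-1.
v(n=4)/v(n=8) = (4/8)^-1 = 2

2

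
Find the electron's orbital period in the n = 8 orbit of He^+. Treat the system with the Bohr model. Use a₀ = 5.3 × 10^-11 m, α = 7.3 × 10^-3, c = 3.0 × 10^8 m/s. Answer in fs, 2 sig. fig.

19 fs

r = n²a₀/Z = 8²·5.3 × 10^-11/2 = 1.7 × 10^-9 m
v = Zαc/n = 2·0.0073·3.0 × 10^8/8 = 5.5 × 10^5 m/s
T = 2πr/v = 1.9 × 10^-14 s = 19 fs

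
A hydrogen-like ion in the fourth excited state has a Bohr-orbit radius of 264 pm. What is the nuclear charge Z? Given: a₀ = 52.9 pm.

r_n = n²a₀/Z ⇒ Z = n²a₀/r = 5² × 52.9 / 264 ≈ 5.01
Z = 5

5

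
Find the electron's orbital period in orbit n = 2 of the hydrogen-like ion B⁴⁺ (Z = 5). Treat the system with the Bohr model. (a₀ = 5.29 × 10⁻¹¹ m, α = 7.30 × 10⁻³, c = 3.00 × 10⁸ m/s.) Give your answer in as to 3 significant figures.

48.6 as

r = n²a₀/Z = 2²·5.29 × 10⁻¹¹/5 = 4.23 × 10⁻¹¹ m
v = Zαc/n = 5·0.00730·3.00 × 10⁸/2 = 5.47 × 10⁶ m/s
T = 2πr/v = 4.86 × 10⁻¹⁷ s = 48.6 as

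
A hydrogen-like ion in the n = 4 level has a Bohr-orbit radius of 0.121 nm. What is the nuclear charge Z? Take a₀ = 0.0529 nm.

r_n = n²a₀/Z ⇒ Z = n²a₀/r = 4² × 0.0529 / 0.121 ≈ 7.00
Z = 7

7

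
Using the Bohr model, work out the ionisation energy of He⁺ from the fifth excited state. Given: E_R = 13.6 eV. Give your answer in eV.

E_n = −E_R·Z²/n² = −13.6 × 2²/6² eV = -1.51 eV
Ionisation energy = −E_n = 1.51 eV

1.51 eV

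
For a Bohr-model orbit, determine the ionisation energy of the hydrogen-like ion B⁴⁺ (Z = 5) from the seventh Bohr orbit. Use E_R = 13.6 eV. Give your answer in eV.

6.94 eV

E_n = −E_R·Z²/n² = −13.6 × 5²/7² eV = -6.94 eV
Ionisation energy = −E_n = 6.94 eV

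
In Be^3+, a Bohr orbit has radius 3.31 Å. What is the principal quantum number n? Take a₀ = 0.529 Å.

5

r_n = n²a₀/Z ⇒ n² = rZ/a₀ = 3.31 × 4 / 0.529 ≈ 25.03
n = 5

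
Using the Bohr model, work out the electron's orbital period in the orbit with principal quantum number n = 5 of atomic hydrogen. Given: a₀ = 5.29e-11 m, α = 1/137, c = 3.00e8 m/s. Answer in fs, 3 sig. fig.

r = n²a₀/Z = 5²·5.29e-11/1 = 1.32e-9 m
v = Zαc/n = 1·0.00730·3.00e8/5 = 4.38e5 m/s
T = 2πr/v = 1.90e-14 s = 19.0 fs

19.0 fs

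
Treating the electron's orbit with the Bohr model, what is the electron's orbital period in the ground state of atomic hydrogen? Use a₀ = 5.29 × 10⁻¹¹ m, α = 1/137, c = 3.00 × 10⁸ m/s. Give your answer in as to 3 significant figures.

152 as

r = n²a₀/Z = 1²·5.29 × 10⁻¹¹/1 = 5.29 × 10⁻¹¹ m
v = Zαc/n = 1·0.00730·3.00 × 10⁸/1 = 2.19 × 10⁶ m/s
T = 2πr/v = 1.52 × 10⁻¹⁶ s = 152 as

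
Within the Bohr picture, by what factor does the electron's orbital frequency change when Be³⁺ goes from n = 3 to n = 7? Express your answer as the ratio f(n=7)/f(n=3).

f ∝ Z^2 · n^-3; with Z fixed, f ∝ n^-3.
f(n=7)/f(n=3) = (7/3)^-3 = 27/343

27/343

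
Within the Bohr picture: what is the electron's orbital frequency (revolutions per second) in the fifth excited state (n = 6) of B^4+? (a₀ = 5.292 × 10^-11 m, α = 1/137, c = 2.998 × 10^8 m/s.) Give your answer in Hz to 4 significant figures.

7.617 × 10^14 Hz

r = n²a₀/Z = 3.810 × 10^-10 m, v = Zαc/n = 1.824 × 10^6 m/s
f = v/(2πr) = 7.617 × 10^14 Hz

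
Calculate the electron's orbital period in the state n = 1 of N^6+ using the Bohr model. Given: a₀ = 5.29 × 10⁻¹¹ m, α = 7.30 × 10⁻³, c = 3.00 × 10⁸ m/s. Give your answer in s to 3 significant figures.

r = n²a₀/Z = 1²·5.29 × 10⁻¹¹/7 = 7.56 × 10⁻¹² m
v = Zαc/n = 7·0.00730·3.00 × 10⁸/1 = 1.53 × 10⁷ m/s
T = 2πr/v = 3.10 × 10⁻¹⁸ s

3.10 × 10⁻¹⁸ s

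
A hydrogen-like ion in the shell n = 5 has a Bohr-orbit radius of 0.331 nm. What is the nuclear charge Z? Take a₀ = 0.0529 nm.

r_n = n²a₀/Z ⇒ Z = n²a₀/r = 5² × 0.0529 / 0.331 ≈ 4.00
Z = 4

4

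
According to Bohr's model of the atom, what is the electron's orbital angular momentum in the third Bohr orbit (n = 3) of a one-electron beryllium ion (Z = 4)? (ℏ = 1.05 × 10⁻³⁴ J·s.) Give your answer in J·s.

3.15 × 10⁻³⁴ J·s

L_n = nℏ = 3 × 1.05 × 10⁻³⁴ = 3.15 × 10⁻³⁴ J·s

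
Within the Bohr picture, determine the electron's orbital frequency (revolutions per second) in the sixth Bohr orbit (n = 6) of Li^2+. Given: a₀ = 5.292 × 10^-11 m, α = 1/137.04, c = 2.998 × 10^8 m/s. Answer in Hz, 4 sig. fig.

r = n²a₀/Z = 6.350 × 10^-10 m, v = Zαc/n = 1.094 × 10^6 m/s
f = v/(2πr) = 2.741 × 10^14 Hz

2.741 × 10^14 Hz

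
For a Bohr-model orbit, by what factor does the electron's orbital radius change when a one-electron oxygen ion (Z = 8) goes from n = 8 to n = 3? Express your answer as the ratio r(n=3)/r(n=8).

r ∝ Z^-1 · n^2; with Z fixed, r ∝ n^2.
r(n=3)/r(n=8) = (3/8)^2 = 9/64

9/64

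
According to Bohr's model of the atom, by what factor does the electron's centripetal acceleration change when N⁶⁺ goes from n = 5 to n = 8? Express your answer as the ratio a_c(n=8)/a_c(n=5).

625/4096

a_c ∝ Z^3 · n^-4; with Z fixed, a_c ∝ n^-4.
a_c(n=8)/a_c(n=5) = (8/5)^-4 = 625/4096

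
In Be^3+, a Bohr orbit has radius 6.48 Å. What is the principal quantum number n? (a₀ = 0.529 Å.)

r_n = n²a₀/Z ⇒ n² = rZ/a₀ = 6.48 × 4 / 0.529 ≈ 49.00
n = 7

7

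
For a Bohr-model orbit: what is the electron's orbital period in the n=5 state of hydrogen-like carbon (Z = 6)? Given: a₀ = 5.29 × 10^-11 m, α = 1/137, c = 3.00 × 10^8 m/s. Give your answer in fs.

r = n²a₀/Z = 5²·5.29 × 10^-11/6 = 2.20 × 10^-10 m
v = Zαc/n = 6·0.00730·3.00 × 10^8/5 = 2.63 × 10^6 m/s
T = 2πr/v = 5.27 × 10^-16 s = 0.527 fs

0.527 fs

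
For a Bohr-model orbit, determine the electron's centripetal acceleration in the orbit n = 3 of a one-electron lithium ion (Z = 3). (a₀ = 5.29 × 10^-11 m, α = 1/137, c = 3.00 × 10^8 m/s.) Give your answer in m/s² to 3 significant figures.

3.02 × 10^22 m/s²

r = n²a₀/Z = 1.59 × 10^-10 m, v = Zαc/n = 2.19 × 10^6 m/s
a = v²/r = (2.19 × 10^6)² / 1.59 × 10^-10 = 3.02 × 10^22 m/s²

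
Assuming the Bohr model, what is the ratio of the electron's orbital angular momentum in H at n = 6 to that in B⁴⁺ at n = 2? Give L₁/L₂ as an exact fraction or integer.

3

L = nℏ is independent of Z.
L₁/L₂ = n₁/n₂ = 6/2 = 3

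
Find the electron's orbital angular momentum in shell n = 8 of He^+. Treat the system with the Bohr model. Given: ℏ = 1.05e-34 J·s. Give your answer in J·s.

L_n = nℏ = 8 × 1.05e-34 = 8.40e-34 J·s

8.40e-34 J·s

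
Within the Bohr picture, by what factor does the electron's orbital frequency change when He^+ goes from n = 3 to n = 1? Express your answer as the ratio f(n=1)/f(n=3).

27

f ∝ Z^2 · n^-3; with Z fixed, f ∝ n^-3.
f(n=1)/f(n=3) = (1/3)^-3 = 27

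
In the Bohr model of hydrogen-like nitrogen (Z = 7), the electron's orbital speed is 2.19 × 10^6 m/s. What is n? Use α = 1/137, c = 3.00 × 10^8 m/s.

7

v_n = Zαc/n ⇒ n = Zαc/v = 7 × 0.00730 × 3.00 × 10^8 / 2.19 × 10^6 ≈ 7.00
n = 7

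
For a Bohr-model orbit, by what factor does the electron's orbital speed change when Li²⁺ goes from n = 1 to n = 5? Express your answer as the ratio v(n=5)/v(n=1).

1/5

v ∝ Z^1 · n^-1; with Z fixed, v ∝ n^-1.
v(n=5)/v(n=1) = (5/1)^-1 = 1/5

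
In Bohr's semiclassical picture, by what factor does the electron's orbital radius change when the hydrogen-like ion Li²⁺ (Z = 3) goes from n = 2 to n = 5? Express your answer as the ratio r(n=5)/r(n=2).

25/4

r ∝ Z^-1 · n^2; with Z fixed, r ∝ n^2.
r(n=5)/r(n=2) = (5/2)^2 = 25/4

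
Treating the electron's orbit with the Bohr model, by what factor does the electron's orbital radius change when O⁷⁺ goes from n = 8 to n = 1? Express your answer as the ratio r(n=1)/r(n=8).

1/64

r ∝ Z^-1 · n^2; with Z fixed, r ∝ n^2.
r(n=1)/r(n=8) = (1/8)^2 = 1/64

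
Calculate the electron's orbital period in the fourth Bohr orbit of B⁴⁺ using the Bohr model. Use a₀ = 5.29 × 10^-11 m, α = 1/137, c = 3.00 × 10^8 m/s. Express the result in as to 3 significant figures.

389 as

r = n²a₀/Z = 4²·5.29 × 10^-11/5 = 1.69 × 10^-10 m
v = Zαc/n = 5·0.00730·3.00 × 10^8/4 = 2.74 × 10^6 m/s
T = 2πr/v = 3.89 × 10^-16 s = 389 as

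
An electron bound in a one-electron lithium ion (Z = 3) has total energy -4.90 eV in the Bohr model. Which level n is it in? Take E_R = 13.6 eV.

5

E_n = −E_R Z²/n² ⇒ n² = E_R Z²/(−E_n) = 13.6 × 3² / 4.90 ≈ 24.98
n = 5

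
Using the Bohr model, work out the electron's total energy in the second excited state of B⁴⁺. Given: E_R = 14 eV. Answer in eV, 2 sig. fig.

-39 eV

E_n = −E_R·Z²/n² = −14 × 5²/3² = -39 eV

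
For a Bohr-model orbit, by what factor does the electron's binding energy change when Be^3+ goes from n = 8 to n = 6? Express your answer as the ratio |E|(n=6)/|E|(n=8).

16/9

|E| ∝ Z^2 · n^-2; with Z fixed, |E| ∝ n^-2.
|E|(n=6)/|E|(n=8) = (6/8)^-2 = 16/9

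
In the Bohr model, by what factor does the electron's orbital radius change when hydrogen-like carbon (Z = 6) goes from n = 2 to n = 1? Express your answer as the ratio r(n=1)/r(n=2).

r ∝ Z^-1 · n^2; with Z fixed, r ∝ n^2.
r(n=1)/r(n=2) = (1/2)^2 = 1/4

1/4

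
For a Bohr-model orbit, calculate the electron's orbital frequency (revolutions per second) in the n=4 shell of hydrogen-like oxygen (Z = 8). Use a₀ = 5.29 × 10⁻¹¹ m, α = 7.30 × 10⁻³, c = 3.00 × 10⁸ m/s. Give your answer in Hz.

6.59 × 10¹⁵ Hz

r = n²a₀/Z = 1.06 × 10⁻¹⁰ m, v = Zαc/n = 4.38 × 10⁶ m/s
f = v/(2πr) = 6.59 × 10¹⁵ Hz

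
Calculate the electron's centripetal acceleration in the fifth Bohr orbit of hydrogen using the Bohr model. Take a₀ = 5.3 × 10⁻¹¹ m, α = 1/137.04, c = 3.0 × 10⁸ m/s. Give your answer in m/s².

r = n²a₀/Z = 1.3 × 10⁻⁹ m, v = Zαc/n = 4.4 × 10⁵ m/s
a = v²/r = (4.4 × 10⁵)² / 1.3 × 10⁻⁹ = 1.4 × 10²⁰ m/s²

1.4 × 10²⁰ m/s²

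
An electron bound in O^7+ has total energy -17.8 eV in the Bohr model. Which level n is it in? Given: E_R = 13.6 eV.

E_n = −E_R Z²/n² ⇒ n² = E_R Z²/(−E_n) = 13.6 × 8² / 17.8 ≈ 48.90
n = 7

7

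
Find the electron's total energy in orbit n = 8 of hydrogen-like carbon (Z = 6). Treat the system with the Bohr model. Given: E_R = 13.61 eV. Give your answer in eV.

-7.656 eV

E_n = −E_R·Z²/n² = −13.61 × 6²/8² = -7.656 eV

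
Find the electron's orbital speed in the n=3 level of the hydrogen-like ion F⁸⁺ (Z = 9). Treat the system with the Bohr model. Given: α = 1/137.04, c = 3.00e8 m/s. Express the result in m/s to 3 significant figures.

6.57e6 m/s

v_n = Zαc/n = 9 × 0.00730 × 3.00e8 / 3
    = 6.57e6 m/s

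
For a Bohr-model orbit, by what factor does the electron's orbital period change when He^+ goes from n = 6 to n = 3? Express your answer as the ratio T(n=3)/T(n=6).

1/8

T ∝ Z^-2 · n^3; with Z fixed, T ∝ n^3.
T(n=3)/T(n=6) = (3/6)^3 = 1/8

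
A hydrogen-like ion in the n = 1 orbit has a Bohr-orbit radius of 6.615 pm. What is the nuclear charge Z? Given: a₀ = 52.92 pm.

8

r_n = n²a₀/Z ⇒ Z = n²a₀/r = 1² × 52.92 / 6.615 ≈ 8.00
Z = 8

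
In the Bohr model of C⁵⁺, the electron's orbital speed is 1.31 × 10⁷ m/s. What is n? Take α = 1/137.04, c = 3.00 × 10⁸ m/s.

v_n = Zαc/n ⇒ n = Zαc/v = 6 × 0.00730 × 3.00 × 10⁸ / 1.31 × 10⁷ ≈ 1.00
n = 1

1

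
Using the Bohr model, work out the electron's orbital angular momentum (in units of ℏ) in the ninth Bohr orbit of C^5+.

9

L_n = nℏ, so L/ℏ = n = 9.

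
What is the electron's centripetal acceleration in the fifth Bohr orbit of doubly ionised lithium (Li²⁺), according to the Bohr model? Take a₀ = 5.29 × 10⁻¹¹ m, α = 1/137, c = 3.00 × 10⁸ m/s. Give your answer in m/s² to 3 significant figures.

3.92 × 10²¹ m/s²

r = n²a₀/Z = 4.41 × 10⁻¹⁰ m, v = Zαc/n = 1.31 × 10⁶ m/s
a = v²/r = (1.31 × 10⁶)² / 4.41 × 10⁻¹⁰ = 3.92 × 10²¹ m/s²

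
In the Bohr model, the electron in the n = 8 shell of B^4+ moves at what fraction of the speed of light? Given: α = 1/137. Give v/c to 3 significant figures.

0.00456

v_n = Zαc/n, so v/c = Zα/n = 5 × 0.00730 / 8 = 0.00456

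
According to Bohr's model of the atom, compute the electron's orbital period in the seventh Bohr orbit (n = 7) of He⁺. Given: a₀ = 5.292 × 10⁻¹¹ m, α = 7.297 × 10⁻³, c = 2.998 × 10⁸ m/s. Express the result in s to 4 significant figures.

1.303 × 10⁻¹⁴ s

r = n²a₀/Z = 7²·5.292 × 10⁻¹¹/2 = 1.297 × 10⁻⁹ m
v = Zαc/n = 2·0.007297·2.998 × 10⁸/7 = 6.250 × 10⁵ m/s
T = 2πr/v = 1.303 × 10⁻¹⁴ s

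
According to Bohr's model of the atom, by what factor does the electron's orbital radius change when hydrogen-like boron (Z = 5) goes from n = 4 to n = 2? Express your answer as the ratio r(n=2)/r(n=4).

1/4

r ∝ Z^-1 · n^2; with Z fixed, r ∝ n^2.
r(n=2)/r(n=4) = (2/4)^2 = 1/4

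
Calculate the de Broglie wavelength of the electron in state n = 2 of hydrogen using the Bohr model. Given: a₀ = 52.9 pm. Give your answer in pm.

665 pm

The Bohr quantisation condition is nλ = 2πr_n.
r_n = n²a₀/Z = 212 pm
λ = 2πr_n/n = 2π·212/2 = 665 pm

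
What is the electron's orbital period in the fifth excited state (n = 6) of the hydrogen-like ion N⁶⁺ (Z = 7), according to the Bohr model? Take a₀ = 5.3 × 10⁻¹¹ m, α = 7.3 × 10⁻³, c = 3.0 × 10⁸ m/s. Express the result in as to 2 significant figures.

670 as

r = n²a₀/Z = 6²·5.3 × 10⁻¹¹/7 = 2.7 × 10⁻¹⁰ m
v = Zαc/n = 7·0.0073·3.0 × 10⁸/6 = 2.6 × 10⁶ m/s
T = 2πr/v = 6.7 × 10⁻¹⁶ s = 670 as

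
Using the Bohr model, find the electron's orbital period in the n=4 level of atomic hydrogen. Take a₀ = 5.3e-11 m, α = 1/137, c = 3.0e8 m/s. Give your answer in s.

r = n²a₀/Z = 4²·5.3e-11/1 = 8.5e-10 m
v = Zαc/n = 1·0.0073·3.0e8/4 = 5.5e5 m/s
T = 2πr/v = 9.7e-15 s

9.7e-15 s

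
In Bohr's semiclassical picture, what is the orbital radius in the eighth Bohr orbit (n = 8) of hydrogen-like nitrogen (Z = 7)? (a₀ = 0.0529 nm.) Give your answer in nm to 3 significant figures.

r_n = n²a₀/Z = 8² × 0.0529 / 7
    = 64 × 0.0529 / 7 = 0.484 nm

0.484 nm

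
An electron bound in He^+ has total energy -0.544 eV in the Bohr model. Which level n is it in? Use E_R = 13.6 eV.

E_n = −E_R Z²/n² ⇒ n² = E_R Z²/(−E_n) = 13.6 × 2² / 0.544 ≈ 100.00
n = 10

10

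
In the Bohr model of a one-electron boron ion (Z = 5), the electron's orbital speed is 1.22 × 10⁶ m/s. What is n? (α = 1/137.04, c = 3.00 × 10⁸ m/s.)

9

v_n = Zαc/n ⇒ n = Zαc/v = 5 × 0.00730 × 3.00 × 10⁸ / 1.22 × 10⁶ ≈ 8.97
n = 9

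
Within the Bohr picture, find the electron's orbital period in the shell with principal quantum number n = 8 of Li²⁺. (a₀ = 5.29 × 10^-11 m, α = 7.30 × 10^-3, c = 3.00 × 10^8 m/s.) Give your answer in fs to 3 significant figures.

r = n²a₀/Z = 8²·5.29 × 10^-11/3 = 1.13 × 10^-9 m
v = Zαc/n = 3·0.00730·3.00 × 10^8/8 = 8.21 × 10^5 m/s
T = 2πr/v = 8.63 × 10^-15 s = 8.63 fs

8.63 fs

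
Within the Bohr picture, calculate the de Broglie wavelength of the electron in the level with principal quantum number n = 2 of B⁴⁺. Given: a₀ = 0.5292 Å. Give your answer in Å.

The Bohr quantisation condition is nλ = 2πr_n.
r_n = n²a₀/Z = 0.4234 Å
λ = 2πr_n/n = 2π·0.4234/2 = 1.330 Å

1.330 Å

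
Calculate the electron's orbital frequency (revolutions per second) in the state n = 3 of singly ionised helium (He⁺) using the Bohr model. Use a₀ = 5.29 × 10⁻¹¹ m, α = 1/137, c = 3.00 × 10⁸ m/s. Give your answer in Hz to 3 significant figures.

9.76 × 10¹⁴ Hz

r = n²a₀/Z = 2.38 × 10⁻¹⁰ m, v = Zαc/n = 1.46 × 10⁶ m/s
f = v/(2πr) = 9.76 × 10¹⁴ Hz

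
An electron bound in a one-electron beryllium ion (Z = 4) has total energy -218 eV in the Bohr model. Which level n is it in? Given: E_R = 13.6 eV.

E_n = −E_R Z²/n² ⇒ n² = E_R Z²/(−E_n) = 13.6 × 4² / 218 ≈ 1.00
n = 1

1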